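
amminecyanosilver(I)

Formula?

[Ag(CN)(NH3)]

Ligands: 1 ammine (NH3, neutral), 1 cyano (CN, -1). Ligand charge sum = -1.
With Ag in oxidation state +1, the complex ion is [Ag...].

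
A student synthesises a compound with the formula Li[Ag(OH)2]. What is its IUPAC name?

The 1 lithium counter-ion carries a total charge of +1, so each complex ion is 1−.
Ligand charges: 2×hydroxo (-1 each); total -2. So Ag + (-2) = 1−, giving Ag = +1.
The complex ion is anionic, so silver takes the -ate form argentate(I).

lithium dihydroxoargentate(I)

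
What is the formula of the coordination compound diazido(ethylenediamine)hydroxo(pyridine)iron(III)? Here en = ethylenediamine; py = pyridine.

Ligands: 2 azido (N3, -1), 1 ethylenediamine (en, neutral), 1 pyridine (py, neutral), 1 hydroxo (OH, -1). Ligand charge sum = -3.
With Fe in oxidation state +3, the complex ion is [Fe...].

[Fe(en)(N3)2(OH)(py)]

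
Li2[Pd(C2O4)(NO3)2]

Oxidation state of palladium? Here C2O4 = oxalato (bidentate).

2 lithium outside the brackets (+1 each) → the complex ion is 2−.
Ligand charges: 2×NO3 = -2; 1×C2O4 = -2; sum -4.
Pd + (-4) = 2− ⇒ Pd is +2.

+2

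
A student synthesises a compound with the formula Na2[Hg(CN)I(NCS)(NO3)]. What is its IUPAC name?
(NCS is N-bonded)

The 2 sodium counter-ions carry a total charge of +2, so each complex ion is 2−.
Ligand charges: 1×isothiocyanato (-1 each), 1×nitrato (-1 each), 1×iodo (-1 each), 1×cyano (-1 each); total -4. So Hg + (-4) = 2−, giving Hg = +2.
The complex ion is anionic, so mercury takes the -ate form mercurate(II).

sodium cyanoiodoisothiocyanatonitratomercurate(II)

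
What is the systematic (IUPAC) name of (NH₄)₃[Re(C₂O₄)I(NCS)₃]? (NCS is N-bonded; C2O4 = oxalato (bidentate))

The 3 ammonium counter-ions carry a total charge of +3, so each complex ion is 3−.
Ligand charges: 3×isothiocyanato (-1 each), 1×iodo (-1 each), 1×oxalato (-2 each); total -6. So Re + (-6) = 3−, giving Re = +3.
The complex ion is anionic, so rhenium takes the -ate form rhenate(III).

ammonium iodotriisothiocyanatooxalatorhenate(III)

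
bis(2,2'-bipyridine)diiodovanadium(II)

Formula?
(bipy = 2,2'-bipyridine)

Ligands: 2 2,2'-bipyridine (bipy, neutral), 2 iodo (I, -1). Ligand charge sum = -2.
With V in oxidation state +2, the complex ion is [V...].

[V(bipy)2I2]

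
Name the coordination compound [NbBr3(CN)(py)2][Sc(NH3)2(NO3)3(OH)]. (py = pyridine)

Both ions are complex: the cation is named first with the plain metal name, the anion second with the -ate form; each ion's ligands are alphabetised independently.
Scandium is always +3 in its complexes; the anion's ligand charges sum to -4, so the complex anion is 1−.
A 1:1 salt means the cation carries the equal and opposite charge, 1+.
Cation: ligand charges sum to -4; for the ion to be 1+, Nb = +5.

tribromocyanobis(pyridine)niobium(V) diamminehydroxotrinitratoscandate(III)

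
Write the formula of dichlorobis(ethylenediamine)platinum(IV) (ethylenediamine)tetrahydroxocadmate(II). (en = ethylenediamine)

Cation [Pt…]: ligand charges -2, Pt(IV) ⇒ ion charge 2+.
Anion [Cd…]: ligand charges -4, Cd(II) ⇒ ion charge 2−.
One 2+ cation balances one 2− anion.

[PtCl2(en)2][Cd(en)(OH)4]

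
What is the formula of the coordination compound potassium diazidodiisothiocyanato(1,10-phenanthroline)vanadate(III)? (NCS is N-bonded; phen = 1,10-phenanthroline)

K[V(N3)2(NCS)2(phen)]

Ligands: 2 isothiocyanato (NCS, -1), 1 1,10-phenanthroline (phen, neutral), 2 azido (N3, -1). Ligand charge sum = -4.
With V in oxidation state +3, the complex ion is [V...]^1−.
Charge balance with potassium (+1) requires 1 complex ion per 1 potassium.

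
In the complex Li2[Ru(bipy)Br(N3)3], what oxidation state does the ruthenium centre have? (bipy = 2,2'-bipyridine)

2 lithium outside the brackets (+1 each) → the complex ion is 2−.
Ligand charges: 1×Br = -1; 1×bipy neutral; 3×N3 = -3; sum -4.
Ru + (-4) = 2− ⇒ Ru is +2.

+2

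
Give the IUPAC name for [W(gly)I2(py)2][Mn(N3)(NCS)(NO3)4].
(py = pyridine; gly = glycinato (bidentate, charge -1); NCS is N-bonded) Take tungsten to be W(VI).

W is given as +6; the cation's ligand charges sum to -3, so the complex cation is 3+.
A 1:1 salt means the anion carries the equal and opposite charge, 3−.
Anion: ligand charges sum to -6; for the ion to be 3−, Mn = +3.

(glycinato)diiodobis(pyridine)tungsten(VI) azidoisothiocyanatotetranitratomanganate(III)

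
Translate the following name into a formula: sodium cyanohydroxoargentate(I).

Ligands: 1 cyano (CN, -1), 1 hydroxo (OH, -1). Ligand charge sum = -2.
With Ag in oxidation state +1, the complex ion is [Ag...]^1−.
Charge balance with sodium (+1) requires 1 complex ion per 1 sodium.

Na[Ag(CN)(OH)]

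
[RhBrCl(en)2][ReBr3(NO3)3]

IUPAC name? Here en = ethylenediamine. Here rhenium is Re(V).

bromochlorobis(ethylenediamine)rhodium(III) tribromotrinitratorhenate(V)

Both ions are complex: the cation is named first with the plain metal name, the anion second with the -ate form; each ion's ligands are alphabetised independently.
Re is given as +5; the anion's ligand charges sum to -6, so the complex anion is 1−.
A 1:1 salt means the cation carries the equal and opposite charge, 1+.
Cation: ligand charges sum to -2; for the ion to be 1+, Rh = +3.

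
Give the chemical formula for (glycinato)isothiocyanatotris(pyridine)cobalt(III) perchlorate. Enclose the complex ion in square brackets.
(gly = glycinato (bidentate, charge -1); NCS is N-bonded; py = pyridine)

Ligands: 1 glycinato (gly, -1), 1 isothiocyanato (NCS, -1), 3 pyridine (py, neutral). Ligand charge sum = -2.
With Co in oxidation state +3, the complex ion is [Co...]^1+.
Charge balance with perchlorate (-1) requires 1 complex ion per 1 perchlorate.

[Co(gly)(NCS)(py)3]ClO4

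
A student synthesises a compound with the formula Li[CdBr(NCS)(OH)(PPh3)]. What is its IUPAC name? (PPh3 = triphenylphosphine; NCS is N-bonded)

The 1 lithium counter-ion carries a total charge of +1, so each complex ion is 1−.
Ligand charges: 1×bromo (-1 each), 1×triphenylphosphine (neutral), 1×hydroxo (-1 each), 1×isothiocyanato (-1 each); total -3. So Cd + (-3) = 1−, giving Cd = +2.
Ligands are named alphabetically: bromo before hydroxo before isothiocyanato before triphenylphosphine.
The complex ion is anionic, so cadmium takes the -ate form cadmate(II).

lithium bromohydroxoisothiocyanato(triphenylphosphine)cadmate(II)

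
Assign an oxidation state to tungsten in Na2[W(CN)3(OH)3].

2 sodium outside the brackets (+1 each) → the complex ion is 2−.
Ligand charges: 3×CN = -3; 3×OH = -3; sum -6.
W + (-6) = 2− ⇒ W is +4.

+4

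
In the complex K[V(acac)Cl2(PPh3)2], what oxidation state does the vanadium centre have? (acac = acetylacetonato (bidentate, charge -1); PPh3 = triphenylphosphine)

1 potassium outside the brackets (+1 each) → the complex ion is 1−.
Ligand charges: 1×acac = -1; 2×PPh3 neutral; 2×Cl = -2; sum -3.
V + (-3) = 1− ⇒ V is +2.

+2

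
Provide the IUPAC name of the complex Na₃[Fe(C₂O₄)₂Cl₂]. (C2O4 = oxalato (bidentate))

The 3 sodium counter-ions carry a total charge of +3, so each complex ion is 3−.
Ligand charges: 2×oxalato (-2 each), 2×chloro (-1 each); total -6. So Fe + (-6) = 3−, giving Fe = +3.
Ligands are named alphabetically: chloro before oxalato.
The complex ion is anionic, so iron takes the -ate form ferrate(III).

sodium dichlorodioxalatoferrate(III)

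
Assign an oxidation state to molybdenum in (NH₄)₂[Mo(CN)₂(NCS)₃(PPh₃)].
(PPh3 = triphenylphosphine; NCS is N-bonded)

2 ammonium outside the brackets (+1 each) → the complex ion is 2−.
Ligand charges: 1×PPh3 neutral; 2×CN = -2; 3×NCS = -3; sum -5.
Mo + (-5) = 2− ⇒ Mo is +3.

+3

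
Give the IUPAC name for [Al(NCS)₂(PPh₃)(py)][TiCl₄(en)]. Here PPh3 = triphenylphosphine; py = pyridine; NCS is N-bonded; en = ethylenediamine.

Both ions are complex: the cation is named first with the plain metal name, the anion second with the -ate form; each ion's ligands are alphabetised independently.
Aluminium is always +3 in its complexes; the cation's ligand charges sum to -2, so the complex cation is 1+.
A 1:1 salt means the anion carries the equal and opposite charge, 1−.
Anion: ligand charges sum to -4; for the ion to be 1−, Ti = +3.

diisothiocyanato(pyridine)(triphenylphosphine)aluminium(III) tetrachloro(ethylenediamine)titanate(III)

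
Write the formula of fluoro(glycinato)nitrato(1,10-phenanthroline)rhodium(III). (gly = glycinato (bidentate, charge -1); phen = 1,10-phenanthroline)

Ligands: 1 fluoro (F, -1), 1 nitrato (NO3, -1), 1 glycinato (gly, -1), 1 1,10-phenanthroline (phen, neutral). Ligand charge sum = -3.
With Rh in oxidation state +3, the complex ion is [Rh...].

[RhF(gly)(NO3)(phen)]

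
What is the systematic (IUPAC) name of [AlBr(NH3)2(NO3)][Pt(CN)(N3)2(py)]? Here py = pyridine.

diamminebromonitratoaluminium(III) diazidocyano(pyridine)platinate(II)

Both ions are complex: the cation is named first with the plain metal name, the anion second with the -ate form; each ion's ligands are alphabetised independently.
Aluminium is always +3 in its complexes; the cation's ligand charges sum to -2, so the complex cation is 1+.
A 1:1 salt means the anion carries the equal and opposite charge, 1−.
Anion: ligand charges sum to -3; for the ion to be 1−, Pt = +2.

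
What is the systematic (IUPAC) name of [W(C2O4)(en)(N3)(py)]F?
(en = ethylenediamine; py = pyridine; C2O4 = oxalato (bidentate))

azido(ethylenediamine)oxalato(pyridine)tungsten(IV) fluoride

The 1 fluoride counter-ion carries a total charge of -1, so each complex ion is 1+.
Ligand charges: 1×ethylenediamine (neutral), 1×azido (-1 each), 1×pyridine (neutral), 1×oxalato (-2 each); total -3. So W + (-3) = 1+, giving W = +4.
Ligands are named alphabetically: azido before ethylenediamine before oxalato before pyridine.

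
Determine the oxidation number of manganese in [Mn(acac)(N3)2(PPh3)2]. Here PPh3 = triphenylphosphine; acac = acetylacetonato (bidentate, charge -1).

No counter-ion: the bracketed complex is neutral.
Ligand charges: 2×N3 = -2; 2×PPh3 neutral; 1×acac = -1; sum -3.
Mn + (-3) = 0 ⇒ Mn is +3.

+3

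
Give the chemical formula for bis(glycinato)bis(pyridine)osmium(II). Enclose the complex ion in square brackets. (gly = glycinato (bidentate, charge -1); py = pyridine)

[Os(gly)2(py)2]

Ligands: 2 glycinato (gly, -1), 2 pyridine (py, neutral). Ligand charge sum = -2.
With Os in oxidation state +2, the complex ion is [Os...].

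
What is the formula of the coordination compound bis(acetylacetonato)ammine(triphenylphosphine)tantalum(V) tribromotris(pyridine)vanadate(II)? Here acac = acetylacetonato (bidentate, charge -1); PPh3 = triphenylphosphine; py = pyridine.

Cation [Ta…]: ligand charges -2, Ta(V) ⇒ ion charge 3+.
Anion [V…]: ligand charges -3, V(II) ⇒ ion charge 1−.

[Ta(acac)2(NH3)(PPh3)][VBr3(py)3]3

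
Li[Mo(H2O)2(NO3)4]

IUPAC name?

lithium diaquatetranitratomolybdate(III)

The 1 lithium counter-ion carries a total charge of +1, so each complex ion is 1−.
Ligand charges: 4×nitrato (-1 each), 2×aqua (neutral); total -4. So Mo + (-4) = 1−, giving Mo = +3.
Ligands are named alphabetically: aqua before nitrato.
The complex ion is anionic, so molybdenum takes the -ate form molybdate(III).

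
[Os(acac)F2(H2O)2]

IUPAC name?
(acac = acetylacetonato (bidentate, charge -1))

There is no counter-ion, so the complex is neutral overall.
Ligand charges: 2×aqua (neutral), 2×fluoro (-1 each), 1×acetylacetonato (-1 each); total -3. So Os + (-3) = 0, giving Os = +3.
Ligands are named alphabetically: acetylacetonato before aqua before fluoro.

(acetylacetonato)diaquadifluoroosmium(III)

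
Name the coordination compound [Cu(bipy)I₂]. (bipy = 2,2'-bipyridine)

There is no counter-ion, so the complex is neutral overall.
Ligand charges: 1×2,2'-bipyridine (neutral), 2×iodo (-1 each); total -2. So Cu + (-2) = 0, giving Cu = +2.
Ligands are named alphabetically: bipyridine before iodo.

(2,2'-bipyridine)diiodocopper(II)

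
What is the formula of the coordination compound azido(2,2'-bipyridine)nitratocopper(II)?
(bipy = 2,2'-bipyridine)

Ligands: 1 2,2'-bipyridine (bipy, neutral), 1 nitrato (NO3, -1), 1 azido (N3, -1). Ligand charge sum = -2.
With Cu in oxidation state +2, the complex ion is [Cu...].

[Cu(bipy)(N3)(NO3)]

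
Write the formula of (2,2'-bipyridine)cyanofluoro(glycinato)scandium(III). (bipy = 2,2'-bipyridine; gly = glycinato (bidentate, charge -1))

[Sc(bipy)(CN)F(gly)]

Ligands: 1 cyano (CN, -1), 1 2,2'-bipyridine (bipy, neutral), 1 glycinato (gly, -1), 1 fluoro (F, -1). Ligand charge sum = -3.
With Sc in oxidation state +3, the complex ion is [Sc...].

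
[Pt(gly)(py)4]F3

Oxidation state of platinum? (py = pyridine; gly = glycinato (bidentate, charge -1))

+4

3 fluoride outside the brackets (-1 each) → the complex ion is 3+.
Ligand charges: 4×py neutral; 1×gly = -1; sum -1.
Pt + (-1) = 3+ ⇒ Pt is +4.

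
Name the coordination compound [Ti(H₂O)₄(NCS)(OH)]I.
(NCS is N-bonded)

The 1 iodide counter-ion carries a total charge of -1, so each complex ion is 1+.
Ligand charges: 1×isothiocyanato (-1 each), 1×hydroxo (-1 each), 4×aqua (neutral); total -2. So Ti + (-2) = 1+, giving Ti = +3.
Ligands are named alphabetically: aqua before hydroxo before isothiocyanato.

tetraaquahydroxoisothiocyanatotitanium(III) iodide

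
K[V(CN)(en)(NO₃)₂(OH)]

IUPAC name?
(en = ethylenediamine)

The 1 potassium counter-ion carries a total charge of +1, so each complex ion is 1−.
Ligand charges: 1×cyano (-1 each), 2×nitrato (-1 each), 1×ethylenediamine (neutral), 1×hydroxo (-1 each); total -4. So V + (-4) = 1−, giving V = +3.
Ligands are named alphabetically: cyano before ethylenediamine before hydroxo before nitrato.
The complex ion is anionic, so vanadium takes the -ate form vanadate(III).

potassium cyano(ethylenediamine)hydroxodinitratovanadate(III)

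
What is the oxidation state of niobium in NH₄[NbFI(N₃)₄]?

+5

1 ammonium outside the brackets (+1 each) → the complex ion is 1−.
Ligand charges: 4×N3 = -4; 1×I = -1; 1×F = -1; sum -6.
Nb + (-6) = 1− ⇒ Nb is +5.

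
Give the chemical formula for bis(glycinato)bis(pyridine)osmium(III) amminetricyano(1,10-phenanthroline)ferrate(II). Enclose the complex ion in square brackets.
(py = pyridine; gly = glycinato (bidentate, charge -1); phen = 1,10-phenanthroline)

Cation [Os…]: ligand charges -2, Os(III) ⇒ ion charge 1+.
Anion [Fe…]: ligand charges -3, Fe(II) ⇒ ion charge 1−.
One 1+ cation balances one 1− anion.

[Os(gly)2(py)2][Fe(CN)3(NH3)(phen)]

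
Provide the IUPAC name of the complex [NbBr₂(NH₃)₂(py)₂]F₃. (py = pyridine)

diamminedibromobis(pyridine)niobium(V) fluoride

The 3 fluoride counter-ions carry a total charge of -3, so each complex ion is 3+.
Ligand charges: 2×ammine (neutral), 2×pyridine (neutral), 2×bromo (-1 each); total -2. So Nb + (-2) = 3+, giving Nb = +5.
Ligands are named alphabetically: ammine before bromo before pyridine.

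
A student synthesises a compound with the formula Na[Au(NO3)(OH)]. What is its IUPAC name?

The 1 sodium counter-ion carries a total charge of +1, so each complex ion is 1−.
Ligand charges: 1×nitrato (-1 each), 1×hydroxo (-1 each); total -2. So Au + (-2) = 1−, giving Au = +1.
Ligands are named alphabetically: hydroxo before nitrato.
The complex ion is anionic, so gold takes the -ate form aurate(I).

sodium hydroxonitratoaurate(I)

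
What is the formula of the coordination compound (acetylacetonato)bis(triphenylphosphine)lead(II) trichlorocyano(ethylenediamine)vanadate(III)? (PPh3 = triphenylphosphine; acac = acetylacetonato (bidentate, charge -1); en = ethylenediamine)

Cation [Pb…]: ligand charges -1, Pb(II) ⇒ ion charge 1+.
Anion [V…]: ligand charges -4, V(III) ⇒ ion charge 1−.
One 1+ cation balances one 1− anion.

[Pb(acac)(PPh3)2][VCl3(CN)(en)]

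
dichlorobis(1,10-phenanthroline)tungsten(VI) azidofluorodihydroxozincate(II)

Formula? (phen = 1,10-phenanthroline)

[WCl2(phen)2][ZnF(N3)(OH)2]2

Cation [W…]: ligand charges -2, W(VI) ⇒ ion charge 4+.
Anion [Zn…]: ligand charges -4, Zn(II) ⇒ ion charge 2−.
One 4+ cation requires 2 of the 2− anion.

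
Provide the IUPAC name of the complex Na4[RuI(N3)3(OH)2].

The 4 sodium counter-ions carry a total charge of +4, so each complex ion is 4−.
Ligand charges: 1×iodo (-1 each), 2×hydroxo (-1 each), 3×azido (-1 each); total -6. So Ru + (-6) = 4−, giving Ru = +2.
Ligands are named alphabetically: azido before hydroxo before iodo.
The complex ion is anionic, so ruthenium takes the -ate form ruthenate(II).

sodium triazidodihydroxoiodoruthenate(II)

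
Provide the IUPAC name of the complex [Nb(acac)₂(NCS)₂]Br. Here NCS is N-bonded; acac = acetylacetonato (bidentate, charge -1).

The 1 bromide counter-ion carries a total charge of -1, so each complex ion is 1+.
Ligand charges: 2×isothiocyanato (-1 each), 2×acetylacetonato (-1 each); total -4. So Nb + (-4) = 1+, giving Nb = +5.
Ligands are named alphabetically: acetylacetonato before isothiocyanato.

bis(acetylacetonato)diisothiocyanatoniobium(V) bromide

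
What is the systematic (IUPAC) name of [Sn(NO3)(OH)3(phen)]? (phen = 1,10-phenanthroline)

trihydroxonitrato(1,10-phenanthroline)tin(IV)

There is no counter-ion, so the complex is neutral overall.
Ligand charges: 1×1,10-phenanthroline (neutral), 3×hydroxo (-1 each), 1×nitrato (-1 each); total -4. So Sn + (-4) = 0, giving Sn = +4.
Ligands are named alphabetically: hydroxo before nitrato before phenanthroline.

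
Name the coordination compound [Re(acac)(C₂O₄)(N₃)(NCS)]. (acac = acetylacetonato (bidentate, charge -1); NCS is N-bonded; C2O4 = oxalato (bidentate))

(acetylacetonato)azidoisothiocyanatooxalatorhenium(V)

There is no counter-ion, so the complex is neutral overall.
Ligand charges: 1×acetylacetonato (-1 each), 1×isothiocyanato (-1 each), 1×oxalato (-2 each), 1×azido (-1 each); total -5. So Re + (-5) = 0, giving Re = +5.
Ligands are named alphabetically: acetylacetonato before azido before isothiocyanato before oxalato.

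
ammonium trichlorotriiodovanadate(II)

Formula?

(NH4)4[VCl3I3]

Ligands: 3 chloro (Cl, -1), 3 iodo (I, -1). Ligand charge sum = -6.
With V in oxidation state +2, the complex ion is [V...]^4−.
Charge balance with ammonium (+1) requires 1 complex ion per 4 ammonium.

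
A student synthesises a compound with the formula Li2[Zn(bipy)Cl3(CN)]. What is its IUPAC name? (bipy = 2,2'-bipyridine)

lithium (2,2'-bipyridine)trichlorocyanozincate(II)

The 2 lithium counter-ions carry a total charge of +2, so each complex ion is 2−.
Ligand charges: 1×2,2'-bipyridine (neutral), 3×chloro (-1 each), 1×cyano (-1 each); total -4. So Zn + (-4) = 2−, giving Zn = +2.
Ligands are named alphabetically: bipyridine before chloro before cyano.
The complex ion is anionic, so zinc takes the -ate form zincate(II).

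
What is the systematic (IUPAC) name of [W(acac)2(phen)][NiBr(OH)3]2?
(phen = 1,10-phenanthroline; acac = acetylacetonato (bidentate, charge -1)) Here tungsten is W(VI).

Both ions are complex: the cation is named first with the plain metal name, the anion second with the -ate form; each ion's ligands are alphabetised independently.
W is given as +6; the cation's ligand charges sum to -2, so the complex cation is 4+.
With 2 anions per cation, each anion must be 4/2 = 2−.
Anion: ligand charges sum to -4; for the ion to be 2−, Ni = +2.

bis(acetylacetonato)(1,10-phenanthroline)tungsten(VI) bromotrihydroxonickelate(II)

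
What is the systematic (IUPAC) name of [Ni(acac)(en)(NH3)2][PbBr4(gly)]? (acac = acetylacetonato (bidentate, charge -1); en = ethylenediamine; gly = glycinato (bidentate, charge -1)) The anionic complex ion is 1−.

(acetylacetonato)diammine(ethylenediamine)nickel(II) tetrabromo(glycinato)plumbate(IV)

Both ions are complex: the cation is named first with the plain metal name, the anion second with the -ate form; each ion's ligands are alphabetised independently.
The complex anion is given as 1−; its ligand charges sum to -5, so Pb = +4.
A 1:1 salt means the cation carries the equal and opposite charge, 1+.
Cation: ligand charges sum to -1; for the ion to be 1+, Ni = +2.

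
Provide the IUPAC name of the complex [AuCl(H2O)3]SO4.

The 1 sulfate counter-ion carries a total charge of -2, so each complex ion is 2+.
Ligand charges: 1×chloro (-1 each), 3×aqua (neutral); total -1. So Au + (-1) = 2+, giving Au = +3.
Ligands are named alphabetically: aqua before chloro.

triaquachlorogold(III) sulfate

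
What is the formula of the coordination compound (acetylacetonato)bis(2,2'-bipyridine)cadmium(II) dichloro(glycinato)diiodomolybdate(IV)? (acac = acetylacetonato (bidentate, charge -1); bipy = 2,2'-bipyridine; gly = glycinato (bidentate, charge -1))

Cation [Cd…]: ligand charges -1, Cd(II) ⇒ ion charge 1+.
Anion [Mo…]: ligand charges -5, Mo(IV) ⇒ ion charge 1−.
One 1+ cation balances one 1− anion.

[Cd(acac)(bipy)2][MoCl2(gly)I2]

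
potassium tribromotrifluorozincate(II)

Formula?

K4[ZnBr3F3]

Ligands: 3 fluoro (F, -1), 3 bromo (Br, -1). Ligand charge sum = -6.
With Zn in oxidation state +2, the complex ion is [Zn...]^4−.
Charge balance with potassium (+1) requires 1 complex ion per 4 potassium.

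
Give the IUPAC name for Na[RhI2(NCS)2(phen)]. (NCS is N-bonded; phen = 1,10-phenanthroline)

The 1 sodium counter-ion carries a total charge of +1, so each complex ion is 1−.
Ligand charges: 2×isothiocyanato (-1 each), 2×iodo (-1 each), 1×1,10-phenanthroline (neutral); total -4. So Rh + (-4) = 1−, giving Rh = +3.
Ligands are named alphabetically: iodo before isothiocyanato before phenanthroline.
The complex ion is anionic, so rhodium takes the -ate form rhodate(III).

sodium diiododiisothiocyanato(1,10-phenanthroline)rhodate(III)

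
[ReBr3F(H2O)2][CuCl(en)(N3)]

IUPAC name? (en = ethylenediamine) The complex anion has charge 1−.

diaquatribromofluororhenium(V) azidochloro(ethylenediamine)cuprate(I)

Both ions are complex: the cation is named first with the plain metal name, the anion second with the -ate form; each ion's ligands are alphabetised independently.
The complex anion is given as 1−; its ligand charges sum to -2, so Cu = +1.
A 1:1 salt means the cation carries the equal and opposite charge, 1+.
Cation: ligand charges sum to -4; for the ion to be 1+, Re = +5.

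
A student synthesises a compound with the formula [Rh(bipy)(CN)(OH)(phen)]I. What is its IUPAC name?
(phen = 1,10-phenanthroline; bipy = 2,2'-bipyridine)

(2,2'-bipyridine)cyanohydroxo(1,10-phenanthroline)rhodium(III) iodide

The 1 iodide counter-ion carries a total charge of -1, so each complex ion is 1+.
Ligand charges: 1×cyano (-1 each), 1×hydroxo (-1 each), 1×1,10-phenanthroline (neutral), 1×2,2'-bipyridine (neutral); total -2. So Rh + (-2) = 1+, giving Rh = +3.
Ligands are named alphabetically: bipyridine before cyano before hydroxo before phenanthroline.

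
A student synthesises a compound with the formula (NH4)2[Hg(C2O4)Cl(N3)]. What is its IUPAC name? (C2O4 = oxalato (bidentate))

ammonium azidochlorooxalatomercurate(II)

The 2 ammonium counter-ions carry a total charge of +2, so each complex ion is 2−.
Ligand charges: 1×chloro (-1 each), 1×azido (-1 each), 1×oxalato (-2 each); total -4. So Hg + (-4) = 2−, giving Hg = +2.
Ligands are named alphabetically: azido before chloro before oxalato.
The complex ion is anionic, so mercury takes the -ate form mercurate(II).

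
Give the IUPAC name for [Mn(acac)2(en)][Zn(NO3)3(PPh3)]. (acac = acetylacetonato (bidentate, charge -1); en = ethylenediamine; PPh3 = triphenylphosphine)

Both ions are complex: the cation is named first with the plain metal name, the anion second with the -ate form; each ion's ligands are alphabetised independently.
Zinc is always +2 in its complexes; the anion's ligand charges sum to -3, so the complex anion is 1−.
A 1:1 salt means the cation carries the equal and opposite charge, 1+.
Cation: ligand charges sum to -2; for the ion to be 1+, Mn = +3.

bis(acetylacetonato)(ethylenediamine)manganese(III) trinitrato(triphenylphosphine)zincate(II)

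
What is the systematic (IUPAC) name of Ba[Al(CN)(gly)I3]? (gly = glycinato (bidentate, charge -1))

barium cyano(glycinato)triiodoaluminate(III)

The 1 barium counter-ion carries a total charge of +2, so each complex ion is 2−.
Ligand charges: 3×iodo (-1 each), 1×glycinato (-1 each), 1×cyano (-1 each); total -5. So Al + (-5) = 2−, giving Al = +3.
The complex ion is anionic, so aluminium takes the -ate form aluminate(III).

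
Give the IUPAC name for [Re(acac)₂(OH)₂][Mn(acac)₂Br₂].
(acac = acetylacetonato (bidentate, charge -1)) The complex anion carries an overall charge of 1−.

The complex anion is given as 1−; its ligand charges sum to -4, so Mn = +3.
A 1:1 salt means the cation carries the equal and opposite charge, 1+.
Cation: ligand charges sum to -4; for the ion to be 1+, Re = +5.

bis(acetylacetonato)dihydroxorhenium(V) bis(acetylacetonato)dibromomanganate(III)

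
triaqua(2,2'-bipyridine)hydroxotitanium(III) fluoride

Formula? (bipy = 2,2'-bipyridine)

[Ti(bipy)(H2O)3(OH)]F2

Ligands: 1 hydroxo (OH, -1), 1 2,2'-bipyridine (bipy, neutral), 3 aqua (H2O, neutral). Ligand charge sum = -1.
With Ti in oxidation state +3, the complex ion is [Ti...]^2+.
Charge balance with fluoride (-1) requires 1 complex ion per 2 fluoride.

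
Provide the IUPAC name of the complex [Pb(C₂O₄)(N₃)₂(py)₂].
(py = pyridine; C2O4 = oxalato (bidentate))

There is no counter-ion, so the complex is neutral overall.
Ligand charges: 2×pyridine (neutral), 1×oxalato (-2 each), 2×azido (-1 each); total -4. So Pb + (-4) = 0, giving Pb = +4.
Ligands are named alphabetically: azido before oxalato before pyridine.

diazidooxalatobis(pyridine)lead(IV)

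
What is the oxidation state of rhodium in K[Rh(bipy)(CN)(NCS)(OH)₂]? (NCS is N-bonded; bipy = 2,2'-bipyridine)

+3

1 potassium outside the brackets (+1 each) → the complex ion is 1−.
Ligand charges: 1×CN = -1; 1×NCS = -1; 2×OH = -2; 1×bipy neutral; sum -4.
Rh + (-4) = 1− ⇒ Rh is +3.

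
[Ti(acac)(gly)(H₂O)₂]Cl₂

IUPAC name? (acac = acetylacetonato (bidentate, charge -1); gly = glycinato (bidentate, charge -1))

The 2 chloride counter-ions carry a total charge of -2, so each complex ion is 2+.
Ligand charges: 2×aqua (neutral), 1×acetylacetonato (-1 each), 1×glycinato (-1 each); total -2. So Ti + (-2) = 2+, giving Ti = +4.
Ligands are named alphabetically: acetylacetonato before aqua before glycinato.

(acetylacetonato)diaqua(glycinato)titanium(IV) chloride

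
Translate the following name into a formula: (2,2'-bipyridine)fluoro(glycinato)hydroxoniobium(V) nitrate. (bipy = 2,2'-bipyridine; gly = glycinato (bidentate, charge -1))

[Nb(bipy)F(gly)(OH)](NO3)2

Ligands: 1 2,2'-bipyridine (bipy, neutral), 1 fluoro (F, -1), 1 glycinato (gly, -1), 1 hydroxo (OH, -1). Ligand charge sum = -3.
With Nb in oxidation state +5, the complex ion is [Nb...]^2+.
Charge balance with nitrate (-1) requires 1 complex ion per 2 nitrate.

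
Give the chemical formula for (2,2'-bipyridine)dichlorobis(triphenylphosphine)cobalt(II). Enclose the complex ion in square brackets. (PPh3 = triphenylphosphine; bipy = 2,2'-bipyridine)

Ligands: 2 triphenylphosphine (PPh3, neutral), 2 chloro (Cl, -1), 1 2,2'-bipyridine (bipy, neutral). Ligand charge sum = -2.
With Co in oxidation state +2, the complex ion is [Co...].

[Co(bipy)Cl2(PPh3)2]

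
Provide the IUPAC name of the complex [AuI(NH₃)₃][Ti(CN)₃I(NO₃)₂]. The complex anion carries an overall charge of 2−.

Both ions are complex: the cation is named first with the plain metal name, the anion second with the -ate form; each ion's ligands are alphabetised independently.
The complex anion is given as 2−; its ligand charges sum to -6, so Ti = +4.
A 1:1 salt means the cation carries the equal and opposite charge, 2+.
Cation: ligand charges sum to -1; for the ion to be 2+, Au = +3.

triammineiodogold(III) tricyanoiododinitratotitanate(IV)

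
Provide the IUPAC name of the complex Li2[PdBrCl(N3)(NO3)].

lithium azidobromochloronitratopalladate(II)

The 2 lithium counter-ions carry a total charge of +2, so each complex ion is 2−.
Ligand charges: 1×nitrato (-1 each), 1×chloro (-1 each), 1×azido (-1 each), 1×bromo (-1 each); total -4. So Pd + (-4) = 2−, giving Pd = +2.
The complex ion is anionic, so palladium takes the -ate form palladate(II).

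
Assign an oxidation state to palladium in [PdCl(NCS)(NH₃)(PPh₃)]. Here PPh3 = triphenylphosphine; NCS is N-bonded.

+2

No counter-ion: the bracketed complex is neutral.
Ligand charges: 1×NH3 neutral; 1×PPh3 neutral; 1×Cl = -1; 1×NCS = -1; sum -2.
Pd + (-2) = 0 ⇒ Pd is +2.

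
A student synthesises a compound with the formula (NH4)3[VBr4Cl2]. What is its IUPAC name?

The 3 ammonium counter-ions carry a total charge of +3, so each complex ion is 3−.
Ligand charges: 2×chloro (-1 each), 4×bromo (-1 each); total -6. So V + (-6) = 3−, giving V = +3.
Ligands are named alphabetically: bromo before chloro.
The complex ion is anionic, so vanadium takes the -ate form vanadate(III).

ammonium tetrabromodichlorovanadate(III)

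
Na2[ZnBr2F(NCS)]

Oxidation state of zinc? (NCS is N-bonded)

2 sodium outside the brackets (+1 each) → the complex ion is 2−.
Ligand charges: 1×F = -1; 1×NCS = -1; 2×Br = -2; sum -4.
Zn + (-4) = 2− ⇒ Zn is +2.

+2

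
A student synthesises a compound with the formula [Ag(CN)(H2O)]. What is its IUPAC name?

There is no counter-ion, so the complex is neutral overall.
Ligand charges: 1×aqua (neutral), 1×cyano (-1 each); total -1. So Ag + (-1) = 0, giving Ag = +1.
Ligands are named alphabetically: aqua before cyano.

aquacyanosilver(I)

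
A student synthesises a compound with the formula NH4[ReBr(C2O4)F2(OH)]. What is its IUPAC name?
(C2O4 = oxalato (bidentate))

ammonium bromodifluorohydroxooxalatorhenate(V)

The 1 ammonium counter-ion carries a total charge of +1, so each complex ion is 1−.
Ligand charges: 1×oxalato (-2 each), 1×bromo (-1 each), 2×fluoro (-1 each), 1×hydroxo (-1 each); total -6. So Re + (-6) = 1−, giving Re = +5.
The complex ion is anionic, so rhenium takes the -ate form rhenate(V).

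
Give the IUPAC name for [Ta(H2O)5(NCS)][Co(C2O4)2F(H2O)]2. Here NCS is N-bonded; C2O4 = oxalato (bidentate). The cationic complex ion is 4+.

pentaaquaisothiocyanatotantalum(V) aquafluorodioxalatocobaltate(III)

Both ions are complex: the cation is named first with the plain metal name, the anion second with the -ate form; each ion's ligands are alphabetised independently.
The complex cation is given as 4+; its ligand charges sum to -1, so Ta = +5.
With 2 anions per cation, each anion must be 4/2 = 2−.
Anion: ligand charges sum to -5; for the ion to be 2−, Co = +3.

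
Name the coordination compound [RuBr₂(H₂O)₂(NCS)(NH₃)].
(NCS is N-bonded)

amminediaquadibromoisothiocyanatoruthenium(III)

There is no counter-ion, so the complex is neutral overall.
Ligand charges: 1×ammine (neutral), 2×bromo (-1 each), 1×isothiocyanato (-1 each), 2×aqua (neutral); total -3. So Ru + (-3) = 0, giving Ru = +3.
Ligands are named alphabetically: ammine before aqua before bromo before isothiocyanato.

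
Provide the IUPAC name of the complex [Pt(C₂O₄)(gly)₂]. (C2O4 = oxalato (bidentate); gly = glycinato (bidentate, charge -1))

bis(glycinato)oxalatoplatinum(IV)

There is no counter-ion, so the complex is neutral overall.
Ligand charges: 1×oxalato (-2 each), 2×glycinato (-1 each); total -4. So Pt + (-4) = 0, giving Pt = +4.
Ligands are named alphabetically: glycinato before oxalato.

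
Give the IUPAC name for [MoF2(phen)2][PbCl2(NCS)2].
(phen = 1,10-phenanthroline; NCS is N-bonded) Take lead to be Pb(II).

difluorobis(1,10-phenanthroline)molybdenum(IV) dichlorodiisothiocyanatoplumbate(II)

Both ions are complex: the cation is named first with the plain metal name, the anion second with the -ate form; each ion's ligands are alphabetised independently.
Pb is given as +2; the anion's ligand charges sum to -4, so the complex anion is 2−.
A 1:1 salt means the cation carries the equal and opposite charge, 2+.
Cation: ligand charges sum to -2; for the ion to be 2+, Mo = +4.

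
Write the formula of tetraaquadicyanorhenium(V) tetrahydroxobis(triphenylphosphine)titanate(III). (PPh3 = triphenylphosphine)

[Re(CN)2(H2O)4][Ti(OH)4(PPh3)2]3

Cation [Re…]: ligand charges -2, Re(V) ⇒ ion charge 3+.
Anion [Ti…]: ligand charges -4, Ti(III) ⇒ ion charge 1−.
One 3+ cation requires 3 of the 1− anion.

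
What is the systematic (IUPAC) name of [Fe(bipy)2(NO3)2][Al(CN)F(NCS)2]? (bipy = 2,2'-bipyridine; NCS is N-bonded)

Both ions are complex: the cation is named first with the plain metal name, the anion second with the -ate form; each ion's ligands are alphabetised independently.
Aluminium is always +3 in its complexes; the anion's ligand charges sum to -4, so the complex anion is 1−.
A 1:1 salt means the cation carries the equal and opposite charge, 1+.
Cation: ligand charges sum to -2; for the ion to be 1+, Fe = +3.

bis(2,2'-bipyridine)dinitratoiron(III) cyanofluorodiisothiocyanatoaluminate(III)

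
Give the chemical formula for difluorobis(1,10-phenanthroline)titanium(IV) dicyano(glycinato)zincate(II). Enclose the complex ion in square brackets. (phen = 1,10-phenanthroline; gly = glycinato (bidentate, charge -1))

[TiF2(phen)2][Zn(CN)2(gly)]2

Cation [Ti…]: ligand charges -2, Ti(IV) ⇒ ion charge 2+.
Anion [Zn…]: ligand charges -3, Zn(II) ⇒ ion charge 1−.
One 2+ cation requires 2 of the 1− anion.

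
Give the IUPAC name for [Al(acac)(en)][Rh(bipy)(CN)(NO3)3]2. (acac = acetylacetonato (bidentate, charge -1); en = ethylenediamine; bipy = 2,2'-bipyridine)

Aluminium is always +3 in its complexes; the cation's ligand charges sum to -1, so the complex cation is 2+.
With 2 anions per cation, each anion must be 2/2 = 1−.
Anion: ligand charges sum to -4; for the ion to be 1−, Rh = +3.

(acetylacetonato)(ethylenediamine)aluminium(III) (2,2'-bipyridine)cyanotrinitratorhodate(III)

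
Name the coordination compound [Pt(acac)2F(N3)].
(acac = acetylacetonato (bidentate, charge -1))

bis(acetylacetonato)azidofluoroplatinum(IV)

There is no counter-ion, so the complex is neutral overall.
Ligand charges: 1×fluoro (-1 each), 2×acetylacetonato (-1 each), 1×azido (-1 each); total -4. So Pt + (-4) = 0, giving Pt = +4.
Ligands are named alphabetically: acetylacetonato before azido before fluoro.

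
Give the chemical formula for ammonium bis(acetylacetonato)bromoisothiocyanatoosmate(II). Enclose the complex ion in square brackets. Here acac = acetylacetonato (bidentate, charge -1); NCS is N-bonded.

Ligands: 1 bromo (Br, -1), 2 acetylacetonato (acac, -1), 1 isothiocyanato (NCS, -1). Ligand charge sum = -4.
Charge balance with ammonium (+1) requires 1 complex ion per 2 ammonium.

(NH4)2[Os(acac)2Br(NCS)]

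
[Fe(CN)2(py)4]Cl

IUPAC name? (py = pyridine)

dicyanotetrakis(pyridine)iron(III) chloride

The 1 chloride counter-ion carries a total charge of -1, so each complex ion is 1+.
Ligand charges: 4×pyridine (neutral), 2×cyano (-1 each); total -2. So Fe + (-2) = 1+, giving Fe = +3.
Ligands are named alphabetically: cyano before pyridine.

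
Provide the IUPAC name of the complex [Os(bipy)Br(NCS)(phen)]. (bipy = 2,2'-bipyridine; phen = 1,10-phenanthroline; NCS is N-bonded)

There is no counter-ion, so the complex is neutral overall.
Ligand charges: 1×2,2'-bipyridine (neutral), 1×1,10-phenanthroline (neutral), 1×isothiocyanato (-1 each), 1×bromo (-1 each); total -2. So Os + (-2) = 0, giving Os = +2.
Ligands are named alphabetically: bipyridine before bromo before isothiocyanato before phenanthroline.

(2,2'-bipyridine)bromoisothiocyanato(1,10-phenanthroline)osmium(II)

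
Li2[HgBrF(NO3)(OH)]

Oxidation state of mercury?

+2

2 lithium outside the brackets (+1 each) → the complex ion is 2−.
Ligand charges: 1×NO3 = -1; 1×OH = -1; 1×F = -1; 1×Br = -1; sum -4.
Hg + (-4) = 2− ⇒ Hg is +2.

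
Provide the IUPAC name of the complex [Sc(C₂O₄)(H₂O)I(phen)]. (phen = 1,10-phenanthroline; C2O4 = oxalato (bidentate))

aquaiodooxalato(1,10-phenanthroline)scandium(III)

There is no counter-ion, so the complex is neutral overall.
Ligand charges: 1×1,10-phenanthroline (neutral), 1×oxalato (-2 each), 1×aqua (neutral), 1×iodo (-1 each); total -3. So Sc + (-3) = 0, giving Sc = +3.
Ligands are named alphabetically: aqua before iodo before oxalato before phenanthroline.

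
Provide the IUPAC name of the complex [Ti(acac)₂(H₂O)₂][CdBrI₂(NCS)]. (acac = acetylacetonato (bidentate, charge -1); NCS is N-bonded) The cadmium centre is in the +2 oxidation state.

Cd is given as +2; the anion's ligand charges sum to -4, so the complex anion is 2−.
A 1:1 salt means the cation carries the equal and opposite charge, 2+.
Cation: ligand charges sum to -2; for the ion to be 2+, Ti = +4.

bis(acetylacetonato)diaquatitanium(IV) bromodiiodoisothiocyanatocadmate(II)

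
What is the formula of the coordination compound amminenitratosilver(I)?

[Ag(NH3)(NO3)]

Ligands: 1 ammine (NH3, neutral), 1 nitrato (NO3, -1). Ligand charge sum = -1.
With Ag in oxidation state +1, the complex ion is [Ag...].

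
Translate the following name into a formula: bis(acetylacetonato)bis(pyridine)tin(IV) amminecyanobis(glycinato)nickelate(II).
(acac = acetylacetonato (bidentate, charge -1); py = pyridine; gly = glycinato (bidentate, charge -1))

[Sn(acac)2(py)2][Ni(CN)(gly)2(NH3)]2

Cation [Sn…]: ligand charges -2, Sn(IV) ⇒ ion charge 2+.
Anion [Ni…]: ligand charges -3, Ni(II) ⇒ ion charge 1−.
One 2+ cation requires 2 of the 1− anion.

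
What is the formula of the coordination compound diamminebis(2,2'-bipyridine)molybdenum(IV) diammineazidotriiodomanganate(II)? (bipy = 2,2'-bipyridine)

[Mo(bipy)2(NH3)2][MnI3(N3)(NH3)2]2

Cation [Mo…]: ligand charges 0, Mo(IV) ⇒ ion charge 4+.
Anion [Mn…]: ligand charges -4, Mn(II) ⇒ ion charge 2−.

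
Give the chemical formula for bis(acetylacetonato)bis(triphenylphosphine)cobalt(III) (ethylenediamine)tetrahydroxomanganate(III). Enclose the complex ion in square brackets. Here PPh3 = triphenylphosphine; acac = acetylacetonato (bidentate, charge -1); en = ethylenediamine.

Cation [Co…]: ligand charges -2, Co(III) ⇒ ion charge 1+.
Anion [Mn…]: ligand charges -4, Mn(III) ⇒ ion charge 1−.
One 1+ cation balances one 1− anion.

[Co(acac)2(PPh3)2][Mn(en)(OH)4]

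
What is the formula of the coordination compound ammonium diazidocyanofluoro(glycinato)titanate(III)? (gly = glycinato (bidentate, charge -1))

Ligands: 1 fluoro (F, -1), 1 cyano (CN, -1), 2 azido (N3, -1), 1 glycinato (gly, -1). Ligand charge sum = -5.
Charge balance with ammonium (+1) requires 1 complex ion per 2 ammonium.

(NH4)2[Ti(CN)F(gly)(N3)2]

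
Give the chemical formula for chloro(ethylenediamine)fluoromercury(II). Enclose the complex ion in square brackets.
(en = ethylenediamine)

Ligands: 1 fluoro (F, -1), 1 ethylenediamine (en, neutral), 1 chloro (Cl, -1). Ligand charge sum = -2.
With Hg in oxidation state +2, the complex ion is [Hg...].

[HgCl(en)F]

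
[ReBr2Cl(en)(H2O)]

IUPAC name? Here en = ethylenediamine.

aquadibromochloro(ethylenediamine)rhenium(III)

There is no counter-ion, so the complex is neutral overall.
Ligand charges: 1×chloro (-1 each), 1×aqua (neutral), 2×bromo (-1 each), 1×ethylenediamine (neutral); total -3. So Re + (-3) = 0, giving Re = +3.
Ligands are named alphabetically: aqua before bromo before chloro before ethylenediamine.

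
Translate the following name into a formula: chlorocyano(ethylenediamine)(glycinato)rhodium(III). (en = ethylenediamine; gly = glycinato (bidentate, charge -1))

Ligands: 1 cyano (CN, -1), 1 ethylenediamine (en, neutral), 1 chloro (Cl, -1), 1 glycinato (gly, -1). Ligand charge sum = -3.
With Rh in oxidation state +3, the complex ion is [Rh...].

[RhCl(CN)(en)(gly)]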